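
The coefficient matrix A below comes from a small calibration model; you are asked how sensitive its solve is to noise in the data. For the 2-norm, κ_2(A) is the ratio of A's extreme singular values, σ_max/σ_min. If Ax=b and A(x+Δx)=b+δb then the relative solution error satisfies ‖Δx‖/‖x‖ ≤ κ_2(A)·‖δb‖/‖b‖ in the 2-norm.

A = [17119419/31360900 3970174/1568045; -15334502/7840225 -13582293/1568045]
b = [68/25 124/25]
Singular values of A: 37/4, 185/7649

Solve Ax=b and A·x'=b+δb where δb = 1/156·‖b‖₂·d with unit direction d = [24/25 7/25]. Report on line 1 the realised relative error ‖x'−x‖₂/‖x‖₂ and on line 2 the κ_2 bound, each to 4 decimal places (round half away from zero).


σ_max = 37/4, σ_min = 185/7649
κ = σ_max/σ_min = (37/4)/(185/7649) = 382.4500
bound on ‖Δx‖/‖x‖: κ·ε = 382.4500·1/156 = 2.4516
solve Ax = b  →  x = [-161.4450 35.8819]
‖b‖ = 5.6569, ‖x‖ = 165.3843
δb = ε·‖b‖·d = [0.0348 0.0102]; solving A·Δx = δb gives ‖Δx‖ = 1.4993
relative error = 0.0091
so the bound overstates the realised error by a factor of ≈ 270.4339 (computed from the unrounded values)

0.0091
2.4516


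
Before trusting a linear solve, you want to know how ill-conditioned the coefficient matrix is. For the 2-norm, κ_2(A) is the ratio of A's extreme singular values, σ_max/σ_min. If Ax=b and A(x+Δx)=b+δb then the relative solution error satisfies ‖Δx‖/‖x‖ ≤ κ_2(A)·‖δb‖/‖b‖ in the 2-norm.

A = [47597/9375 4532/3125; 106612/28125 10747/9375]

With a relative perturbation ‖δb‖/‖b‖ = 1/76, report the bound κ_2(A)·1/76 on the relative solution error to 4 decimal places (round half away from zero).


form AᵀA = [1270215529/31640625 123485824/10546875; 123485824/10546875 12013969/3515625] with trace 2205346/50625 and determinant 14641/140625
λ_max, λ_min = (2205346/50625 ± √4862483650816/2562890625)/2 = 1089/25, 121/50625
κ_2(A) = √(λ_max/λ_min) = √((1089/25) / (121/50625)) = 135.0000
worst-case relative error ≤ 135.0000 × 1/76 = 1.7763

1.7763


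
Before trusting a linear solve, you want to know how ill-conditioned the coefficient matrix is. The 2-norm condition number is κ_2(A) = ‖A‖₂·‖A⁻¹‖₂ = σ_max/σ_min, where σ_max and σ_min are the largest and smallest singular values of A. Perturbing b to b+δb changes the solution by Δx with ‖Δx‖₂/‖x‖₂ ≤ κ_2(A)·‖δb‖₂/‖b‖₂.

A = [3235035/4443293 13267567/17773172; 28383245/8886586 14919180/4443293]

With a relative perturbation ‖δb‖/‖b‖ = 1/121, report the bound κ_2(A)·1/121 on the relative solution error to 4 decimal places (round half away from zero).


3.0884

M = AᵀA = [504146580925/46978828516 529345940445/46978828516; 529345940445/46978828516 2223283309969/187915314064]. tr(M)=5041462109/223442704, det(M)=3258025/893770816
eigenvalues of AᵀA: λ = (tr ± √(tr²−4·det))/2 = 361/16, 9025/55860676
κ = σ_max/σ_min = (19/4)/(95/7474) = 373.7000
bound on ‖Δx‖/‖x‖: κ·ε = 373.7000·1/121 = 3.0884


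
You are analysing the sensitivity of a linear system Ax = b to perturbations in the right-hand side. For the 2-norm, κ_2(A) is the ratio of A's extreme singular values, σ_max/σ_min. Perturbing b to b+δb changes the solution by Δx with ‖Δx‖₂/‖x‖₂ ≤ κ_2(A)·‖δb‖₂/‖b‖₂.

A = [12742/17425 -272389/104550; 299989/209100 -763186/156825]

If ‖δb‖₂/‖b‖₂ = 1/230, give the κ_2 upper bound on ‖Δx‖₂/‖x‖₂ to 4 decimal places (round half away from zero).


0.8022

AᵀA = [392294233/151290000 -504189371/56733750; -504189371/56733750 10372226257/340402500]; tr = 72031285/2178576, det = 279841/8714304
λ_max, λ_min = (72031285/2178576 ± √5187896363864809/4746193387776)/2 = 529/16, 529/544644
σ_max=√(529/16)=(23/4), σ_min=√(529/544644)=(23/738) → κ = 184.5000
κ_2(A)·‖δb‖/‖b‖ = 0.8022


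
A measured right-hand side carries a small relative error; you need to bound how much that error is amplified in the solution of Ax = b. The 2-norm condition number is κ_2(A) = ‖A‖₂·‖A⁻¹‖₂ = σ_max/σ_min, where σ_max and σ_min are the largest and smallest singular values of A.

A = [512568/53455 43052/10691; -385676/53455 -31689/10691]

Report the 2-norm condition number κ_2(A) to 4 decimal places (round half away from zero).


267.2750

form AᵀA = [16458877264/114297481 6857752860/114297481; 6857752860/114297481 2857667425/114297481] with trace 19316544689/114297481 and determinant 45697600/114297481
λ_max, λ_min = (19316544689/114297481 ± √373108006239863124321/13063914162945361)/2 = 169, 270400/114297481
κ = σ_max/σ_min = 13/(520/10691) = 267.2750


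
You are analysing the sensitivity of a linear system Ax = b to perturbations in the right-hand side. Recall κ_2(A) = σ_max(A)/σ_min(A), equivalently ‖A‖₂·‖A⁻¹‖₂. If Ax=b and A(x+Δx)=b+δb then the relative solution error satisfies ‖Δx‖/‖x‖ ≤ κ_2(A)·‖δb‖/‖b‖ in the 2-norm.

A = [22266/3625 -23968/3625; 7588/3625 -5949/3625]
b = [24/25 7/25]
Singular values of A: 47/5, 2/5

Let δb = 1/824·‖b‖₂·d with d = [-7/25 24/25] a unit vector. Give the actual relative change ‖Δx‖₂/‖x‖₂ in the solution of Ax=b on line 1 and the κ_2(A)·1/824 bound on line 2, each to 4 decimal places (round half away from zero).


σ_max = 47/5, σ_min = 2/5
κ_2(A) = (47/5) / (2/5) = 23.5000
bound on ‖Δx‖/‖x‖: κ·ε = 23.5000·1/824 = 0.0285
solve Ax = b  →  x = [0.0734 -0.0770]
‖b‖ = 1.0000, ‖x‖ = 0.1064
Δx = A⁻¹·δb where δb = 1/824·1.0000·d; ‖Δx‖ = 0.0030
dividing the unrounded norms, ‖Δx‖/‖x‖ = 0.0285
tightness: 0.0285 against a bound of 0.0285; the bound is attained (ratio 1)

0.0285
0.0285


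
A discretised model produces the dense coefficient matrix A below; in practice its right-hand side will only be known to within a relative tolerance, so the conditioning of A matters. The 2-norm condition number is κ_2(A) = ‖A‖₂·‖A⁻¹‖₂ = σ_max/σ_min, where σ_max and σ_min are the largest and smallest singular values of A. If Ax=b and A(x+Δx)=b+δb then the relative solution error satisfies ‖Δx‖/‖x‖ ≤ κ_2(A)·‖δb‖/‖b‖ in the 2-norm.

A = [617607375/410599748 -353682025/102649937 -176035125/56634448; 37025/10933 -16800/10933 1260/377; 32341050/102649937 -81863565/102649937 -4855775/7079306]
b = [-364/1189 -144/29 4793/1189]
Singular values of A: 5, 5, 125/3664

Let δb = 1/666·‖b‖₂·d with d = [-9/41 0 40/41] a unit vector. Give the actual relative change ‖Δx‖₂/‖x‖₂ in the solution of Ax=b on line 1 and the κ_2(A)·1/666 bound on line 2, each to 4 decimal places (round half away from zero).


from the listed singular values, σ₁ = 5, σ_n = 125/3664
κ = σ_max/σ_min = 5/(125/3664) = 146.5600
κ_2(A)·‖δb‖/‖b‖ = 0.2201
solve Ax = b  →  x = [-79.0093 -74.4184 44.3569]
‖b‖₂ = 6.4031 and ‖x‖₂ = 117.2523
re-solving with b+δb shifts x by Δx of norm 0.2818
realised ‖Δx‖/‖x‖ = 0.0024
so the bound overstates the realised error by a factor of ≈ 91.5586 (computed from the unrounded values)

0.0024
0.2201


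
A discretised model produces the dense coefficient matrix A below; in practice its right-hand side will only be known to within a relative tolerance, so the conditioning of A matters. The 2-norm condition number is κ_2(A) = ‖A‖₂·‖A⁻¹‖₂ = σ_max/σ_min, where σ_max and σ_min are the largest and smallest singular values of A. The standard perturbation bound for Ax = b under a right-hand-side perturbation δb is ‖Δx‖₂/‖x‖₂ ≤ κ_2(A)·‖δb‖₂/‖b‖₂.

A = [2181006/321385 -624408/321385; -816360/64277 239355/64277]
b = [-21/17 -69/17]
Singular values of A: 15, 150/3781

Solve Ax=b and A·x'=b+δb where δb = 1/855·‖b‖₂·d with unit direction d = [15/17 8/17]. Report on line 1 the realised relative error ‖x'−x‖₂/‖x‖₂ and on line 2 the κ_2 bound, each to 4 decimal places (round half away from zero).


0.0017
0.4422

largest singular value 15, smallest 150/3781
κ = σ_max/σ_min = 15/(150/3781) = 378.1000
perturbation bound = 378.1000·1/855 = 0.4422
solve Ax = b  →  x = [-20.9816 -72.6512]
‖b‖₂ = 4.2426 and ‖x‖₂ = 75.6203
δb = ε·‖b‖·d = [0.0044 0.0023]; solving A·Δx = δb gives ‖Δx‖ = 0.1251
relative error = 0.0017
so the bound overstates the realised error by a factor of ≈ 267.3580 (computed from the unrounded values)


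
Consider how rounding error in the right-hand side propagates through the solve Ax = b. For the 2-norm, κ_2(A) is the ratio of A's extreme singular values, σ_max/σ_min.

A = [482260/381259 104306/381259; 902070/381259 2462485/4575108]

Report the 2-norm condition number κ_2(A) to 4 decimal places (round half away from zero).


225.6375

AᵀA = [3620432500/502970329 1629161005/1005940658; 1629161005/1005940658 26403166681/72427727376]; tr = 325845001/43086096, det = 3025/2692881
solving λ² − 325845001/43086096·λ + 3025/2692881 = 0 gives λ = 121/16, 400/2692881
κ_2(A) = √(λ_max/λ_min) = √((121/16) / (400/2692881)) = 225.6375


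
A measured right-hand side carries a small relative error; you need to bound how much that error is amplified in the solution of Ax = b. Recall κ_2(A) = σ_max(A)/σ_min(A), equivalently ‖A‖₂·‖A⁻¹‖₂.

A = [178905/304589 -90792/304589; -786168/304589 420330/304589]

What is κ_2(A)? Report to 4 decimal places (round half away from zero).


M = AᵀA = [386714529/55190041 -206242200/55190041; -206242200/55190041 110006244/55190041]. tr(M)=1718757/190969, det(M)=324/190969
solving λ² − 1718757/190969·λ + 324/190969 = 0 gives λ = 9, 36/190969
κ = σ_max/σ_min = 3/(6/437) = 218.5000

218.5000


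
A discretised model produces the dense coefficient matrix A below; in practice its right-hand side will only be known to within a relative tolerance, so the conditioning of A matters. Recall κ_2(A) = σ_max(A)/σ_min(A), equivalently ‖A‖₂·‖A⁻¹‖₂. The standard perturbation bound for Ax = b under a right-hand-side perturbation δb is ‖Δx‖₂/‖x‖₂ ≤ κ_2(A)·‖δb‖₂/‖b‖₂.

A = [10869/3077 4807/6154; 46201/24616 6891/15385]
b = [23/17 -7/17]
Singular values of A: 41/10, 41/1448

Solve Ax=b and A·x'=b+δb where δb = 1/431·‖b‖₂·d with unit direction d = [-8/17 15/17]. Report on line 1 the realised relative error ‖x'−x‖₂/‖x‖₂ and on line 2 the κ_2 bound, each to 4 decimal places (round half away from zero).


0.0033
0.3360

from the listed singular values, σ₁ = 41/10, σ_n = 41/1448
κ = σ_max/σ_min = (41/10)/(41/1448) = 144.8000
κ_2(A)·‖δb‖/‖b‖ = 0.3360
solve Ax = b  →  x = [7.9905 -34.4021]
2-norm of b is 1.4142; of x, 35.3179
re-solving with b+δb shifts x by Δx of norm 0.1159
dividing the unrounded norms, ‖Δx‖/‖x‖ = 0.0033
tightness: 0.0033 against a bound of 0.3360 (unrounded ratio ≈ 0.0098)


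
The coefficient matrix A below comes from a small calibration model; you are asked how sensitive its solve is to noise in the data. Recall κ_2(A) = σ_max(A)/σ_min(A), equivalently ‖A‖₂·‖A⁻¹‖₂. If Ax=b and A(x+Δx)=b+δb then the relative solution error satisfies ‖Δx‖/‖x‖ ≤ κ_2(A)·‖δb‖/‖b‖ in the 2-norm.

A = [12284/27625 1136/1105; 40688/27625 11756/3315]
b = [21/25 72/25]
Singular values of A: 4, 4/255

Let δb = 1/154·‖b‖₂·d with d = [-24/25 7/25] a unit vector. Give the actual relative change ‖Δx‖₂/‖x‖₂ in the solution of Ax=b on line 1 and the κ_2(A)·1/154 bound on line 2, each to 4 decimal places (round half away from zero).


largest singular value 4, smallest 4/255
condition number: 4 ÷ (4/255) = 255.0000
perturbation bound = 255.0000·1/154 = 1.6558
solve Ax = b  →  x = [0.2885 0.6923]
‖b‖₂ = 3.0000 and ‖x‖₂ = 0.7500
Δx = A⁻¹·δb where δb = 1/154·3.0000·d; ‖Δx‖ = 1.2419
realised ‖Δx‖/‖x‖ = 1.6558
realised/bound = 1 exactly: the bound is attained for this b and d

1.6558
1.6558


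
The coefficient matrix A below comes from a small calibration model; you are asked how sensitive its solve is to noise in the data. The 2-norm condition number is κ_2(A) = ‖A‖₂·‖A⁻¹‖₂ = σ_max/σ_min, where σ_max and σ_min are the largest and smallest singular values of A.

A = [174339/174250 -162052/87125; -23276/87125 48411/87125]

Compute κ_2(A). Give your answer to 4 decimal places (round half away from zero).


82.0000

M = AᵀA = [52097881/48580900 -4880898/2429045; -4880898/2429045 45767161/12145225]. tr(M)=32549/6724, det(M)=14641/4202500
solving λ² − 32549/6724·λ + 14641/4202500 = 0 gives λ = 121/25, 121/168100
σ_max=√(121/25)=(11/5), σ_min=√(121/168100)=(11/410) → κ = 82.0000


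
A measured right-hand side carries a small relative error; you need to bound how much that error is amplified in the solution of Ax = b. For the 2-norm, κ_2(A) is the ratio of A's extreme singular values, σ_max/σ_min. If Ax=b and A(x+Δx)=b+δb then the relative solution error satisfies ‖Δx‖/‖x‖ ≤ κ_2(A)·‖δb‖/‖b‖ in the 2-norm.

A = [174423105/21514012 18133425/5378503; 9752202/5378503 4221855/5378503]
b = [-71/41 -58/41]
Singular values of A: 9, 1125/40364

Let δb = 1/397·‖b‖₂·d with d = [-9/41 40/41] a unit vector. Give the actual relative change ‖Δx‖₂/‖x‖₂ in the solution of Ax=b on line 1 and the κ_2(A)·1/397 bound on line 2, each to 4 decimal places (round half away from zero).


σ_max = 9, σ_min = 1125/40364
κ_2(A) = 9 / (1125/40364) = 322.9120
bound on ‖Δx‖/‖x‖: κ·ε = 322.9120·1/397 = 0.8134
solve Ax = b  →  x = [13.5945 -33.2046]
‖b‖ = 2.2361, ‖x‖ = 35.8798
δb = ε·‖b‖·d = [-0.0012 0.0055]; solving A·Δx = δb gives ‖Δx‖ = 0.2021
realised ‖Δx‖/‖x‖ = 0.0056
so the bound overstates the realised error by a factor of ≈ 144.4134 (computed from the unrounded values)

0.0056
0.8134


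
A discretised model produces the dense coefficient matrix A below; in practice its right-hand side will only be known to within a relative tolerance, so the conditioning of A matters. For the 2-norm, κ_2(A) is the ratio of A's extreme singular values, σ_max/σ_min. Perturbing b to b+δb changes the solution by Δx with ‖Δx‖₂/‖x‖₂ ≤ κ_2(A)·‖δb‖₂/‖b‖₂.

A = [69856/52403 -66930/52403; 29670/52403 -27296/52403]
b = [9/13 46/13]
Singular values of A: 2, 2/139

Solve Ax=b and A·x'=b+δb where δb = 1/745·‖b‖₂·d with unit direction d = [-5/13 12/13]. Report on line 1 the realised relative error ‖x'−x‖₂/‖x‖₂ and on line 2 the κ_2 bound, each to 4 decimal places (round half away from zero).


largest singular value 2, smallest 2/139
condition number: 2 ÷ (2/139) = 139.0000
worst-case relative error ≤ 139.0000 × 1/745 = 0.1866
solve Ax = b  →  x = [144.5172 150.2931]
‖b‖ = 3.6056, ‖x‖ = 208.5024
re-solving with b+δb shifts x by Δx of norm 0.3364
realised ‖Δx‖/‖x‖ = 0.0016
tightness: 0.0016 against a bound of 0.1866 (unrounded ratio ≈ 0.0086)

0.0016
0.1866


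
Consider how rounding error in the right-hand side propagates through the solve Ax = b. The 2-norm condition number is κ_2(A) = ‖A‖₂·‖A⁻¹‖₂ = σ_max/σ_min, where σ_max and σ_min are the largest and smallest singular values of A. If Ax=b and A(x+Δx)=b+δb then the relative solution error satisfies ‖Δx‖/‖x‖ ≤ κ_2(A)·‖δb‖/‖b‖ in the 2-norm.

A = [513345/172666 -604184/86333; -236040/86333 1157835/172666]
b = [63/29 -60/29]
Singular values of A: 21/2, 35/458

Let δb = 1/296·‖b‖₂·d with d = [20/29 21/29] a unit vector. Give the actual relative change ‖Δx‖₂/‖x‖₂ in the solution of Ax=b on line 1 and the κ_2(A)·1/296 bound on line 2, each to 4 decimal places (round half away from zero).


σ_max = 21/2, σ_min = 35/458
κ_2(A) = (21/2) / (35/458) = 137.4000
worst-case relative error ≤ 137.4000 × 1/296 = 0.4642
solve Ax = b  →  x = [0.1099 -0.2637]
2-norm of b is 3.0000; of x, 0.2857
re-solving with b+δb shifts x by Δx of norm 0.1326
relative error = 0.4642
tightness: 0.4642 against a bound of 0.4642; the bound is attained (ratio 1)

0.4642
0.4642


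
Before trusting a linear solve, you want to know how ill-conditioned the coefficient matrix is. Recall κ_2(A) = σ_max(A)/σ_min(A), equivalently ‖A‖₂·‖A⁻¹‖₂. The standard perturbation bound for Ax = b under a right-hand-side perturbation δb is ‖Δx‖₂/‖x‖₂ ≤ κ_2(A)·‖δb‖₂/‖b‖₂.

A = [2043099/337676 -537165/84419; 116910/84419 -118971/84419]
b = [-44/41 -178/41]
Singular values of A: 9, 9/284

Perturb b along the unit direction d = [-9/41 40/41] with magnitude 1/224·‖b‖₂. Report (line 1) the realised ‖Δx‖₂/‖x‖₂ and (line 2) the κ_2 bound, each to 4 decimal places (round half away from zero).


0.0050
1.2679

largest singular value 9, smallest 9/284
κ_2(A) = 9 / (9/284) = 284.0000
bound on ‖Δx‖/‖x‖: κ·ε = 284.0000·1/224 = 1.2679
solve Ax = b  →  x = [-91.5556 -86.8889]
‖b‖₂ = 4.4721 and ‖x‖₂ = 126.2224
re-solving with b+δb shifts x by Δx of norm 0.6300
relative error = 0.0050
realised/bound (from unrounded values) ≈ 0.0039


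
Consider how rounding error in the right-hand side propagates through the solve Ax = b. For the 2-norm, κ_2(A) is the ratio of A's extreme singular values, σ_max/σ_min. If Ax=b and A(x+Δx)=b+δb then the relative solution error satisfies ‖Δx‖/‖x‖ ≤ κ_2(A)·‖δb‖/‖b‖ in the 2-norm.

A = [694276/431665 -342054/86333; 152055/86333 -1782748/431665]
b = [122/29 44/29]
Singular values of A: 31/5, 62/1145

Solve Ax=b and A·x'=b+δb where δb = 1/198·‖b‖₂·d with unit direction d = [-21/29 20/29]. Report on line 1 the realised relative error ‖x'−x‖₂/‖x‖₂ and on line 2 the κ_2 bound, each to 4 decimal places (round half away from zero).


0.0113
0.5783

σ_max = 31/5, σ_min = 62/1145
κ = σ_max/σ_min = (31/5)/(62/1145) = 114.5000
κ_2(A)·‖δb‖/‖b‖ = 0.5783
solve Ax = b  →  x = [-33.8462 -14.8015]
2-norm of b is 4.4721; of x, 36.9411
re-solving with b+δb shifts x by Δx of norm 0.4171
dividing the unrounded norms, ‖Δx‖/‖x‖ = 0.0113
so the bound overstates the realised error by a factor of ≈ 51.2138 (computed from the unrounded values)


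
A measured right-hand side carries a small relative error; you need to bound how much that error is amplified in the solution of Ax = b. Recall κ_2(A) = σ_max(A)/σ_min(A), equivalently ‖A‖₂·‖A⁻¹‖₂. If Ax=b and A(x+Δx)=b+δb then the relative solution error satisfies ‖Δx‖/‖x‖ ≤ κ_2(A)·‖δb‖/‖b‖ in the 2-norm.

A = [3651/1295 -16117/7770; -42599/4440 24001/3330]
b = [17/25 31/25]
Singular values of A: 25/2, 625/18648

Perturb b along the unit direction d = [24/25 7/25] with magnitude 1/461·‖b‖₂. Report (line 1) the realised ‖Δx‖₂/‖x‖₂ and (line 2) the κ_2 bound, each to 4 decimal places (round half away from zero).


largest singular value 25/2, smallest 625/18648
κ = σ_max/σ_min = (25/2)/(625/18648) = 372.9600
bound on ‖Δx‖/‖x‖: κ·ε = 372.9600·1/461 = 0.8090
solve Ax = b  →  x = [17.8381 23.9174]
2-norm of b is 1.4142; of x, 29.8369
δb = ε·‖b‖·d = [0.0029 0.0009]; solving A·Δx = δb gives ‖Δx‖ = 0.0915
dividing the unrounded norms, ‖Δx‖/‖x‖ = 0.0031
realised/bound (from unrounded values) ≈ 0.0038

0.0031
0.8090


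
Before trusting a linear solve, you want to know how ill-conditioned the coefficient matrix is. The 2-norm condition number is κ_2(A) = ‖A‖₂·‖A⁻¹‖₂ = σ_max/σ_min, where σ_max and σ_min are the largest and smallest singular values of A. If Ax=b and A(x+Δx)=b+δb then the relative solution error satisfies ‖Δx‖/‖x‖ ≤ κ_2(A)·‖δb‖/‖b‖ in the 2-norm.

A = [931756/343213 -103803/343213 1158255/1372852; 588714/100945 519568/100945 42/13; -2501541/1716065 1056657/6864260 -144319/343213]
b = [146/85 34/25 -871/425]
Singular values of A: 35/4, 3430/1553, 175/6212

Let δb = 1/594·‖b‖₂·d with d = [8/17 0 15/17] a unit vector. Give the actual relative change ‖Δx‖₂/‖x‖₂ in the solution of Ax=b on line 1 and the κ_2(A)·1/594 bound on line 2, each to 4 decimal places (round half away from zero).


0.0050
0.5229

largest singular value 35/4, smallest 175/6212
κ_2(A) = (35/4) / (175/6212) = 310.6000
worst-case relative error ≤ 310.6000 × 1/594 = 0.5229
solve Ax = b  →  x = [11.6343 7.5938 -32.6787]
‖b‖₂ = 3.0000 and ‖x‖₂ = 35.5094
re-solving with b+δb shifts x by Δx of norm 0.1793
dividing the unrounded norms, ‖Δx‖/‖x‖ = 0.0050
realised/bound (from unrounded values) ≈ 0.0097


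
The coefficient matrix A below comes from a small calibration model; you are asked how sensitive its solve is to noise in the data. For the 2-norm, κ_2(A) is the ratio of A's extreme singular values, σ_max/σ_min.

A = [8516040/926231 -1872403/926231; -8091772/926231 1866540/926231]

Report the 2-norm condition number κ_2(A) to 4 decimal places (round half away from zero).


194.7500

form AᵀA = [164090025424/1020099721 -36919233000/1020099721; -36919233000/1020099721 8311372849/1020099721] with trace 102558833/606841 and determinant 456976/606841
eigenvalues of AᵀA: λ = (tr ± √(tr²−4·det))/2 = 169, 2704/606841
κ = σ_max/σ_min = 13/(52/779) = 194.7500


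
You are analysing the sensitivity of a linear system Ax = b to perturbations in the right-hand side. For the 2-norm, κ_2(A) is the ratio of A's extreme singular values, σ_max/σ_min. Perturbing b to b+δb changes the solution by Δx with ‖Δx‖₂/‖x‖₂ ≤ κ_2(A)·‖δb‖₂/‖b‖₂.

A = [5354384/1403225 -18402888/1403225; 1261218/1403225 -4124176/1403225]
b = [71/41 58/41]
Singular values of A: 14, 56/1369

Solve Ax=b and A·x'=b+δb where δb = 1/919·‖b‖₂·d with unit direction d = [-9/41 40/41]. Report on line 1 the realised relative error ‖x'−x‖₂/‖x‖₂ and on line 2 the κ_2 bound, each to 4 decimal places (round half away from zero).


0.0024
0.3724

σ_max = 14, σ_min = 56/1369
κ = σ_max/σ_min = 14/(56/1369) = 342.2500
κ_2(A)·‖δb‖/‖b‖ = 0.3724
solve Ax = b  →  x = [23.5086 6.7079]
2-norm of b is 2.2361; of x, 24.4468
Δx = A⁻¹·δb where δb = 1/919·2.2361·d; ‖Δx‖ = 0.0595
dividing the unrounded norms, ‖Δx‖/‖x‖ = 0.0024
tightness: 0.0024 against a bound of 0.3724 (unrounded ratio ≈ 0.0065)


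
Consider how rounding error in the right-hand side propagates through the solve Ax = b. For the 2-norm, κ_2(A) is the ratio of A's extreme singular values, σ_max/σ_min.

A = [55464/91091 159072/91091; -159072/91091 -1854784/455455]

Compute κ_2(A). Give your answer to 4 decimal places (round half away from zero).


40.4250

M = AᵀA = [167929920/49098049 2006852352/245490245; 2006852352/245490245 24099533824/1227451225]. tr(M)=167442496/7263025, det(M)=2359296/7263025
λ_max, λ_min = (167442496/7263025 ± √27968446963388416/52751532150625)/2 = 576/25, 4096/290521
σ_max=√(576/25)=(24/5), σ_min=√(4096/290521)=(64/539) → κ = 40.4250


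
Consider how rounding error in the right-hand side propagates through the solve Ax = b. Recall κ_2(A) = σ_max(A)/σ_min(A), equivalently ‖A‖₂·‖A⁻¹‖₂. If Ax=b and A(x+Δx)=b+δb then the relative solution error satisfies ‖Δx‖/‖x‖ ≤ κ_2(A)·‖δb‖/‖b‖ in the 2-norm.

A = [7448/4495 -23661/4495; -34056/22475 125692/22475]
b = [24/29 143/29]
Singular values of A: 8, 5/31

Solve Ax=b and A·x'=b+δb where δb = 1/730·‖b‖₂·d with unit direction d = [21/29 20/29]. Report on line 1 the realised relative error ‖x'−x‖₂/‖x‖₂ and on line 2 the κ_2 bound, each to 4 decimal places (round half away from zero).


0.0017
0.0679

from the listed singular values, σ₁ = 8, σ_n = 5/31
κ_2(A) = 8 / (5/31) = 49.6000
bound on ‖Δx‖/‖x‖: κ·ε = 49.6000·1/730 = 0.0679
solve Ax = b  →  x = [23.7030 7.3040]
2-norm of b is 5.0000; of x, 24.8028
Δx = A⁻¹·δb where δb = 1/730·5.0000·d; ‖Δx‖ = 0.0425
relative error = 0.0017
realised/bound (from unrounded values) ≈ 0.0252


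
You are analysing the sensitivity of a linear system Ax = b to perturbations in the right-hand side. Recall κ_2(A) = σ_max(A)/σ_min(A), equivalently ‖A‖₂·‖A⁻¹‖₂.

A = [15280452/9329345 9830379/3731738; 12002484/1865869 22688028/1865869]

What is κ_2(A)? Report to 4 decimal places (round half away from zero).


AᵀA = [2281369879584/51776727025 854651863494/10355345405; 854651863494/10355345405 1282345514217/8284276324]; tr = 142505596449/716632900, det = 1581016644/179158225
solving λ² − 142505596449/716632900·λ + 1581016644/179158225 = 0 gives λ = 19881/100, 318096/7166329
so κ_2 = √((19881/100) / (318096/7166329)) = 66.9250

66.9250


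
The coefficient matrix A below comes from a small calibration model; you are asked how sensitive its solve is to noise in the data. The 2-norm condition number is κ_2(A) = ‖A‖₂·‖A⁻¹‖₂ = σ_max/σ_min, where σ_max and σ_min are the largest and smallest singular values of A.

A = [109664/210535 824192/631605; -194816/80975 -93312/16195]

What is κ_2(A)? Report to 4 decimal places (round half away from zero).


M = AᵀA = [3994502144/659205625 5751640064/395523375; 5751640064/395523375 8282472448/237314025]. tr(M)=1437942784/35105625, det(M)=16777216/877640625
char-poly roots: 1024/25 and 16384/35105625
σ_max=√(1024/25)=(32/5), σ_min=√(16384/35105625)=(128/5925) → κ = 296.2500

296.2500


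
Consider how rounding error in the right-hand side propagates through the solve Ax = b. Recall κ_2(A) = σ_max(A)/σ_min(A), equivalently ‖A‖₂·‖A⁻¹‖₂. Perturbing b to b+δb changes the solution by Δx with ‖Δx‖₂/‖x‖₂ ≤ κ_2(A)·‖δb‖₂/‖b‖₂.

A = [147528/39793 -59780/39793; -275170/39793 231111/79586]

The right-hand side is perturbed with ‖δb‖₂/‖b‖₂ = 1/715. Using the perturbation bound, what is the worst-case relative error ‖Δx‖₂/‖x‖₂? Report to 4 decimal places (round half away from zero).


0.2676

M = AᵀA = [97483039684/1583482849 -40616630775/1583482849; -40616630775/1583482849 67706887921/6333931396]. tr(M)=2707923353/37478884, det(M)=1336336/9369721
eigenvalues of AᵀA: λ = (tr ± √(tr²−4·det))/2 = 289/4, 18496/9369721
κ_2(A) = √(λ_max/λ_min) = √((289/4) / (18496/9369721)) = 191.3125
worst-case relative error ≤ 191.3125 × 1/715 = 0.2676


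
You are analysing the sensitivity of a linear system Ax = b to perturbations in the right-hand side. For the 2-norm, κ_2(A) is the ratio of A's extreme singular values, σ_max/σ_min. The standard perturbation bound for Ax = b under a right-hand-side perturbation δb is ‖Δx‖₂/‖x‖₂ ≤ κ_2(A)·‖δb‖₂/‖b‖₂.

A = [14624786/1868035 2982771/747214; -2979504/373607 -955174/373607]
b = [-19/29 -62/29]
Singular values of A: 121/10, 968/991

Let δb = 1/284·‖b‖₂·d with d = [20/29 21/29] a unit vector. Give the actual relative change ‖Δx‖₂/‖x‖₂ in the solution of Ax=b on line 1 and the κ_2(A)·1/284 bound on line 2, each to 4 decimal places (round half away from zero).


0.0039
0.0436

σ_max = 121/10, σ_min = 968/991
κ = σ_max/σ_min = (121/10)/(968/991) = 12.3875
worst-case relative error ≤ 12.3875 × 1/284 = 0.0436
solve Ax = b  →  x = [0.8638 -1.8582]
‖b‖₂ = 2.2361 and ‖x‖₂ = 2.0492
Δx = A⁻¹·δb where δb = 1/284·2.2361·d; ‖Δx‖ = 0.0081
realised ‖Δx‖/‖x‖ = 0.0039
realised/bound (from unrounded values) ≈ 0.0902


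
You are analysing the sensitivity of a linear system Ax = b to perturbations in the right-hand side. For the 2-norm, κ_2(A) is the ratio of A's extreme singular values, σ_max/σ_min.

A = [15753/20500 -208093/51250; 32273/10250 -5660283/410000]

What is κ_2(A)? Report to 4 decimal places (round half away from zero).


M = AᵀA = [7062949/672400 -313258671/6724000; -313258671/6724000 55696281961/268960000]. tr(M)=34813481/160000, det(M)=12117361/2560000
λ_max, λ_min = (34813481/160000 ± √1211493764897361/25600000000)/2 = 3481/16, 3481/160000
κ = σ_max/σ_min = (59/4)/(59/400) = 100.0000

100.0000


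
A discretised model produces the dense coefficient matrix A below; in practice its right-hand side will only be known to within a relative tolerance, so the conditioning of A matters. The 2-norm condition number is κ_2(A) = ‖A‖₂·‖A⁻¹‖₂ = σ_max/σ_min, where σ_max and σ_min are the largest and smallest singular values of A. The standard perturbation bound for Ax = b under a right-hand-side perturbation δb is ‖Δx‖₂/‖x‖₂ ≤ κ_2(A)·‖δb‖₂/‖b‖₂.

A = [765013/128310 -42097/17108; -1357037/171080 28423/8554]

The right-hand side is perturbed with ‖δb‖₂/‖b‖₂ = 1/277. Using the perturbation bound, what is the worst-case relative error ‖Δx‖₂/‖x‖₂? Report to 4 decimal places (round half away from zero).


1.4253

form AᵀA = [1037514520681/10536611904 -36024538495/878050992; -36024538495/878050992 5003625125/292683664] with trace 7205000149/62346816 and determinant 85470025/997549056
λ_max, λ_min = (7205000149/62346816 ± √51910694951109474601/3887125465337856)/2 = 1849/16, 46225/62346816
so κ_2 = √((1849/16) / (46225/62346816)) = 394.8000
κ_2(A)·‖δb‖/‖b‖ = 1.4253


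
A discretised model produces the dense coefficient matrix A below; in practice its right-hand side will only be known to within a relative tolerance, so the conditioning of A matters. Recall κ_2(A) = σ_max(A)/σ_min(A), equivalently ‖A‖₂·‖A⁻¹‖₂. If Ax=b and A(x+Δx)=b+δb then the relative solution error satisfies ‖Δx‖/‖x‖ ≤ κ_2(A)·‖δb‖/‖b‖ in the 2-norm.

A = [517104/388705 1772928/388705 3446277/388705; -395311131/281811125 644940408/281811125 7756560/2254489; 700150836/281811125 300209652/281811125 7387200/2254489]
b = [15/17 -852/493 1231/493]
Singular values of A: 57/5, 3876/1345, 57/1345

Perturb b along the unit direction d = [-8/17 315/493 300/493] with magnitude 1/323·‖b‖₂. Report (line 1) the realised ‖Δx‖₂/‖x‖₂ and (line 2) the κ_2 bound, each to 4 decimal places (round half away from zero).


0.2211
0.8328

σ_max = 57/5, σ_min = 57/1345
κ_2(A) = (57/5) / (57/1345) = 269.0000
worst-case relative error ≤ 269.0000 × 1/323 = 0.8328
solve Ax = b  →  x = [1.0109 -0.2519 0.0774]
‖b‖ = 3.1623, ‖x‖ = 1.0447
Δx = A⁻¹·δb where δb = 1/323·3.1623·d; ‖Δx‖ = 0.2310
dividing the unrounded norms, ‖Δx‖/‖x‖ = 0.2211
realised/bound (from unrounded values) ≈ 0.2655


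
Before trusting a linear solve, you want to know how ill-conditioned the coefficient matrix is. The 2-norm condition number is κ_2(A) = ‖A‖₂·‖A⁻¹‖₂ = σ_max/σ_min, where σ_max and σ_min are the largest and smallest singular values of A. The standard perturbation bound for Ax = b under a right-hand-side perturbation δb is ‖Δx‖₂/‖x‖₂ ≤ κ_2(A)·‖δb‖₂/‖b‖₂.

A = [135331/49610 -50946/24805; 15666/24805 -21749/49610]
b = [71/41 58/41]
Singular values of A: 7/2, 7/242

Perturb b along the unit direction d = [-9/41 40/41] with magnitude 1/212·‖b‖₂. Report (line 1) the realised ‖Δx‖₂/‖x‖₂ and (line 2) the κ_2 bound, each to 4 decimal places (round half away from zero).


largest singular value 7/2, smallest 7/242
κ = σ_max/σ_min = (7/2)/(7/242) = 121.0000
worst-case relative error ≤ 121.0000 × 1/212 = 0.5708
solve Ax = b  →  x = [21.2000 27.3143]
‖b‖₂ = 2.2361 and ‖x‖₂ = 34.5762
re-solving with b+δb shifts x by Δx of norm 0.3646
dividing the unrounded norms, ‖Δx‖/‖x‖ = 0.0105
tightness: 0.0105 against a bound of 0.5708 (unrounded ratio ≈ 0.0185)

0.0105
0.5708


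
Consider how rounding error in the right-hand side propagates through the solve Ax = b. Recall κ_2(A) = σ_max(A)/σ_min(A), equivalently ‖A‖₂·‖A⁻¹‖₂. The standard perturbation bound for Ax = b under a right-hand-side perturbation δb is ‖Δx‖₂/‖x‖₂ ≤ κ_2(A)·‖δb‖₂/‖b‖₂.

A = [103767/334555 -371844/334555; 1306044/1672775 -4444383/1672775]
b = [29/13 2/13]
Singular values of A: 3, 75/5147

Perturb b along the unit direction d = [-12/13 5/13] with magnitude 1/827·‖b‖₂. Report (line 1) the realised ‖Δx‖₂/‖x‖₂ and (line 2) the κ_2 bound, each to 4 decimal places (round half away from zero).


0.0014
0.2489

σ_max = 3, σ_min = 75/5147
κ = σ_max/σ_min = 3/(75/5147) = 205.8800
perturbation bound = 205.8800·1/827 = 0.2489
solve Ax = b  →  x = [-131.6699 -38.7509]
‖b‖₂ = 2.2361 and ‖x‖₂ = 137.2537
δb = ε·‖b‖·d = [-0.0025 0.0010]; solving A·Δx = δb gives ‖Δx‖ = 0.1856
realised ‖Δx‖/‖x‖ = 0.0014
tightness: 0.0014 against a bound of 0.2489 (unrounded ratio ≈ 0.0054)


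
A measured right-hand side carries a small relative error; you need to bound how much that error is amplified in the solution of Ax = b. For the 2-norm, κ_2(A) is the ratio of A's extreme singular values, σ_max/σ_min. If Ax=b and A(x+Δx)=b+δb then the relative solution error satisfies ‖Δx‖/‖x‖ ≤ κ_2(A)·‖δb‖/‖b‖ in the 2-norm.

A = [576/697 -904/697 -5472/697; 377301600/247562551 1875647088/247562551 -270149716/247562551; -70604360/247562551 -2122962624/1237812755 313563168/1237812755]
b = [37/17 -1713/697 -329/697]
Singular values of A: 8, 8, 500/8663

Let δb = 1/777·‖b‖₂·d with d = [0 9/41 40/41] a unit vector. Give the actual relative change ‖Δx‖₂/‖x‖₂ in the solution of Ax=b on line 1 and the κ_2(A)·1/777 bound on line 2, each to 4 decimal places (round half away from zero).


largest singular value 8, smallest 500/8663
κ = σ_max/σ_min = 8/(500/8663) = 138.6080
bound on ‖Δx‖/‖x‖: κ·ε = 138.6080·1/777 = 0.1784
solve Ax = b  →  x = [-16.9309 2.7201 -2.5088]
‖b‖ = 3.3166, ‖x‖ = 17.3305
δb = ε·‖b‖·d = [0.0000 0.0009 0.0042]; solving A·Δx = δb gives ‖Δx‖ = 0.0740
realised ‖Δx‖/‖x‖ = 0.0043
realised/bound (from unrounded values) ≈ 0.0239

0.0043
0.1784


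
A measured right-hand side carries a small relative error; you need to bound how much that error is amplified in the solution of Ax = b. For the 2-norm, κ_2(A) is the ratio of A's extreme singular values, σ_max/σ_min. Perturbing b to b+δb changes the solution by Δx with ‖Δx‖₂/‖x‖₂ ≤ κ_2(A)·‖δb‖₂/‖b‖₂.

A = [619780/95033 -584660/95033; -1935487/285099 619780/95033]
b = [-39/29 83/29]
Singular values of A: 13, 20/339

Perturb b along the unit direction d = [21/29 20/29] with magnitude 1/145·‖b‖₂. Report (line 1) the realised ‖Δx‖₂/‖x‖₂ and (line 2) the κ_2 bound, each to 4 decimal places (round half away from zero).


0.0218
1.5197

σ_max = 13, σ_min = 20/339
κ = σ_max/σ_min = 13/(20/339) = 220.3500
worst-case relative error ≤ 220.3500 × 1/145 = 1.5197
solve Ax = b  →  x = [11.5225 12.4333]
2-norm of b is 3.1623; of x, 16.9516
re-solving with b+δb shifts x by Δx of norm 0.3697
relative error = 0.0218
tightness: 0.0218 against a bound of 1.5197 (unrounded ratio ≈ 0.0143)


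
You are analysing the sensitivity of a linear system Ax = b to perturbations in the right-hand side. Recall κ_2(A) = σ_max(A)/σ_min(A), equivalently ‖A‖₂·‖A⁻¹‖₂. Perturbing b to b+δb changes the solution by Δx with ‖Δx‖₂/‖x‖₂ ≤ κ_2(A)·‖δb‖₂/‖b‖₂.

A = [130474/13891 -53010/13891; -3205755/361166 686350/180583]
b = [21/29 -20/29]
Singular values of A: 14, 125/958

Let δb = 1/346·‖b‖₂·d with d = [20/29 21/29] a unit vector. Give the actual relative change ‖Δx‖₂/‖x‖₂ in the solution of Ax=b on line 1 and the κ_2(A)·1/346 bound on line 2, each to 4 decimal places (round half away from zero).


0.3101
0.3101

from the listed singular values, σ₁ = 14, σ_n = 125/958
κ_2(A) = 14 / (125/958) = 107.2960
worst-case relative error ≤ 107.2960 × 1/346 = 0.3101
solve Ax = b  →  x = [0.0659 -0.0275]
2-norm of b is 1.0000; of x, 0.0714
Δx = A⁻¹·δb where δb = 1/346·1.0000·d; ‖Δx‖ = 0.0222
dividing the unrounded norms, ‖Δx‖/‖x‖ = 0.3101
realised/bound = 1 exactly: the bound is attained for this b and d


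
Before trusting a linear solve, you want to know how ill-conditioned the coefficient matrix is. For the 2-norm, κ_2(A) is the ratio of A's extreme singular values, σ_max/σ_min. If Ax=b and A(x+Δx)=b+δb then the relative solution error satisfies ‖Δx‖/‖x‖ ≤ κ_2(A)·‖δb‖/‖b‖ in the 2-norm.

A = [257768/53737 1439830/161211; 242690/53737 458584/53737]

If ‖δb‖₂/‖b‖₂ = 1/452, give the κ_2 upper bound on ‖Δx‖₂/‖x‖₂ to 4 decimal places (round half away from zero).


AᵀA = [149040164/3433609 838315520/10300827; 838315520/10300827 4715581444/30902481]; tr = 20958280/106929, det = 38416/106929
char-poly roots: 196 and 196/106929
so κ_2 = √(196 / (196/106929)) = 327.0000
κ_2(A)·‖δb‖/‖b‖ = 0.7235

0.7235


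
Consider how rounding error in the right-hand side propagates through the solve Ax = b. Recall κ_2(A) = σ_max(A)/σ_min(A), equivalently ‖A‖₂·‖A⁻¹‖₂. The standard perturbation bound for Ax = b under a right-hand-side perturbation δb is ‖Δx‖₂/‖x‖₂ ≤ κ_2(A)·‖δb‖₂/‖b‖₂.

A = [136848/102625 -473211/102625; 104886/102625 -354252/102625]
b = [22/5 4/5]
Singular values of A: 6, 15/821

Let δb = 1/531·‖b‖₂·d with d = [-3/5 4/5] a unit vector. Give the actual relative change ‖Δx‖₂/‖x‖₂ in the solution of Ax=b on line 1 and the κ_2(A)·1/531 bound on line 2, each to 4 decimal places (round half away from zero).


largest singular value 6, smallest 15/821
κ_2(A) = 6 / (15/821) = 328.4000
bound on ‖Δx‖/‖x‖: κ·ε = 328.4000·1/531 = 0.6185
solve Ax = b  →  x = [-104.9013 -31.2907]
‖b‖ = 4.4721, ‖x‖ = 109.4687
Δx = A⁻¹·δb where δb = 1/531·4.4721·d; ‖Δx‖ = 0.4610
dividing the unrounded norms, ‖Δx‖/‖x‖ = 0.0042
tightness: 0.0042 against a bound of 0.6185 (unrounded ratio ≈ 0.0068)

0.0042
0.6185


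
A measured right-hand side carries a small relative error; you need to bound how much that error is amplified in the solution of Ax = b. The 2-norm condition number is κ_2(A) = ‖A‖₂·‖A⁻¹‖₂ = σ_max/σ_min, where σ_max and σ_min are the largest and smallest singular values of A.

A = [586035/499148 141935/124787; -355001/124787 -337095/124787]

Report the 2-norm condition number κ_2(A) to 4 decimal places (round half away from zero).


AᵀA = [13963599889/1474252816 3324586545/368563204; 3324586545/368563204 791589250/92140801]; tr = 31663529/1752976, det = 7225/1752976
char-poly roots: 289/16 and 25/109561
so κ_2 = √((289/16) / (25/109561)) = 281.3500

281.3500


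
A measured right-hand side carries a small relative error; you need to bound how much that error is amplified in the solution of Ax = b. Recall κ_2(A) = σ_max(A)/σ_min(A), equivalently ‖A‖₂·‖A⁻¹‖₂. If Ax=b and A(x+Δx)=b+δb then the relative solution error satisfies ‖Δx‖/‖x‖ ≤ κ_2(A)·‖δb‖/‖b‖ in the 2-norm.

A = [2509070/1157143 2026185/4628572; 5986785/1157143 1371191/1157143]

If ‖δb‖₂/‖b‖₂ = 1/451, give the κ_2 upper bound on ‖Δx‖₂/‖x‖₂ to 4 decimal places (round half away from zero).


M = AᵀA = [249331520125/7922958121 112189180005/15845916242; 112189180005/15845916242 202296223609/126767329936]. tr(M)=2493516089/75411856, det(M)=6996025/75411856
eigenvalues of AᵀA: λ = (tr ± √(tr²−4·det))/2 = 529/16, 13225/4713241
so κ_2 = √((529/16) / (13225/4713241)) = 108.5500
worst-case relative error ≤ 108.5500 × 1/451 = 0.2407

0.2407


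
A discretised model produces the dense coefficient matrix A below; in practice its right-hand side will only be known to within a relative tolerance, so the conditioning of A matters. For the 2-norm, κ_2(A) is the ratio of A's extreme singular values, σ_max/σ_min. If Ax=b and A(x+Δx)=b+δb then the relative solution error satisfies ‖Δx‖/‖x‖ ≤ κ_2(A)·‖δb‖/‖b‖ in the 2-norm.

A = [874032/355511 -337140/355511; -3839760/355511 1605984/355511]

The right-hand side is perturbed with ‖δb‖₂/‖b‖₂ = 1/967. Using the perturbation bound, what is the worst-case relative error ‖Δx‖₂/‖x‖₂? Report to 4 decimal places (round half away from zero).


0.1724

M = AᵀA = [709636608/5783557 -295669440/5783557; -295669440/5783557 123225552/5783557]. tr(M)=64066320/444889, det(M)=331776/444889
λ_max, λ_min = (64066320/444889 ± √4103902944370944/197926222321)/2 = 144, 2304/444889
σ_max=√144=12, σ_min=√(2304/444889)=(48/667) → κ = 166.7500
perturbation bound = 166.7500·1/967 = 0.1724
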